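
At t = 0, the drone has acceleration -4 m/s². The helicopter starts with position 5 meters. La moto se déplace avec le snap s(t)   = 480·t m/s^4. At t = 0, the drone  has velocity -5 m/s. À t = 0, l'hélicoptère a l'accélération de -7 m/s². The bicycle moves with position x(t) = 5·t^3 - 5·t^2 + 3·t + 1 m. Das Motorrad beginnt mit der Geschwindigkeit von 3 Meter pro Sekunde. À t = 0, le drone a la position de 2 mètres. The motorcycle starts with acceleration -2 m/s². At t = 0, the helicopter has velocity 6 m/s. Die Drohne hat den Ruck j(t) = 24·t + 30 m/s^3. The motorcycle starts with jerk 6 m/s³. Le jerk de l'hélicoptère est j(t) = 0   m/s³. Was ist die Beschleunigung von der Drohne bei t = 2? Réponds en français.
Pour résoudre ceci, nous devons prendre 1 primitive de notre équation du jerk j(t) = 24·t + 30. L'intégrale du jerk est l'accélération. En utilisant a(0) = -4, nous obtenons a(t) = 12·t^2 + 30·t - 4. De l'équation de l'accélération a(t) = 12·t^2 + 30·t - 4, nous substituons t = 2 pour obtenir a = 104.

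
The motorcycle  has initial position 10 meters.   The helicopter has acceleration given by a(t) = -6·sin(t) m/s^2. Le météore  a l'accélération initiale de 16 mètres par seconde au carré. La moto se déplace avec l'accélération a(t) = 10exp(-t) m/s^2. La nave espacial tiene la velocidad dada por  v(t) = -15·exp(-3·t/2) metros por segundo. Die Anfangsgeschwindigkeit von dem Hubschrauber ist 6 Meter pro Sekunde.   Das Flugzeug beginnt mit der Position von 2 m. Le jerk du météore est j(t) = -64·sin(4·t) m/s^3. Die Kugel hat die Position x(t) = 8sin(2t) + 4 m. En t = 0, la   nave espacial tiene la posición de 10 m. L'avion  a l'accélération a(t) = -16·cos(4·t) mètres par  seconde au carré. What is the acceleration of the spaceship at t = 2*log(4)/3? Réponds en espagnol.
Partiendo de la velocidad v(t) = -15·exp(-3·t/2), tomamos 1 derivada. Derivando la velocidad, obtenemos la aceleración: a(t) = 45·exp(-3·t/2)/2. De la ecuación de la aceleración a(t) = 45·exp(-3·t/2)/2, sustituimos t = 2*log(4)/3 para obtener a = 45/8.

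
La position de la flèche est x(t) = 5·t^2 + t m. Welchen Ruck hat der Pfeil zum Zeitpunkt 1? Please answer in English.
Starting from position x(t) = 5·t^2 + t, we take 3 derivatives. Differentiating position, we get velocity: v(t) = 10·t + 1. The derivative of velocity gives acceleration: a(t) = 10. Taking d/dt of a(t), we find j(t) = 0. Using j(t) = 0 and substituting t = 1, we find j = 0.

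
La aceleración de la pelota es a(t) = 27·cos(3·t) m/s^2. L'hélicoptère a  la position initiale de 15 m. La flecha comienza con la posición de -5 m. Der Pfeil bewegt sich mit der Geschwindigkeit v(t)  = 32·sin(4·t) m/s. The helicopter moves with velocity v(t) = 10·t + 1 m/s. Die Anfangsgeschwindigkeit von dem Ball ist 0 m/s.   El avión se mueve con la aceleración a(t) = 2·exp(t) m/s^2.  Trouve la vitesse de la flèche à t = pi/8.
De l'équation de la vitesse v(t) = 32·sin(4·t), nous substituons t = pi/8 pour obtenir v = 32.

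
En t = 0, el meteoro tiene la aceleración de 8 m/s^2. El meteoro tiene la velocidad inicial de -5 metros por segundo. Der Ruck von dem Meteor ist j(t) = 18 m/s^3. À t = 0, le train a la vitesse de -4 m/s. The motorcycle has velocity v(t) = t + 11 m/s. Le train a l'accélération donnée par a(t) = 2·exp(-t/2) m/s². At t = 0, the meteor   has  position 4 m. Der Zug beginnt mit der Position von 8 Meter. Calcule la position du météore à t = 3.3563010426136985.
Nous devons trouver la primitive de notre équation du jerk j(t) = 18 3 fois. En intégrant le jerk et en utilisant la condition initiale a(0) = 8, nous obtenons a(t) = 18·t + 8. La primitive de l'accélération est la vitesse. En utilisant v(0) = -5, nous obtenons v(t) = 9·t^2 + 8·t - 5. En prenant ∫v(t)dt et en appliquant x(0) = 4, nous trouvons x(t) = 3·t^3 + 4·t^2 - 5·t + 4. Nous avons la position x(t) = 3·t^3 + 4·t^2 - 5·t + 4. En substituant t = 3.3563010426136985: x(3.3563010426136985) = 145.701265398246.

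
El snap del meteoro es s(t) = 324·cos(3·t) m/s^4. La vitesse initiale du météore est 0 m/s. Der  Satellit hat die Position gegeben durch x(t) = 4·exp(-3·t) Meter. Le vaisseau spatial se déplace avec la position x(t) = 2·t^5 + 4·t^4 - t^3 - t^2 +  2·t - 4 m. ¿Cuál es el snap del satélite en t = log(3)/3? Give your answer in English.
Starting from position x(t) = 4·exp(-3·t), we take 4 derivatives. The derivative of position gives velocity: v(t) = -12·exp(-3·t). Taking d/dt of v(t), we find a(t) = 36·exp(-3·t). Differentiating acceleration, we get jerk: j(t) = -108·exp(-3·t). Taking d/dt of j(t), we find s(t) = 324·exp(-3·t). From the given snap equation s(t) = 324·exp(-3·t), we substitute t = log(3)/3 to get s = 108.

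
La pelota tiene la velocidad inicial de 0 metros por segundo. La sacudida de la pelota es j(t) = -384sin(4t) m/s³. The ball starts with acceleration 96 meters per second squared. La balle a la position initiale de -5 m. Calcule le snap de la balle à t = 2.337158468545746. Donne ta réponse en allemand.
Um dies zu lösen, müssen wir 1 Ableitung unserer Gleichung für den Ruck j(t) = -384·sin(4·t) nehmen. Durch Ableiten von dem Ruck erhalten wir den Snap: s(t) = -1536·cos(4·t). Mit s(t) = -1536·cos(4·t) und Einsetzen von t = 2.337158468545746, finden wir s = 1531.54934696561.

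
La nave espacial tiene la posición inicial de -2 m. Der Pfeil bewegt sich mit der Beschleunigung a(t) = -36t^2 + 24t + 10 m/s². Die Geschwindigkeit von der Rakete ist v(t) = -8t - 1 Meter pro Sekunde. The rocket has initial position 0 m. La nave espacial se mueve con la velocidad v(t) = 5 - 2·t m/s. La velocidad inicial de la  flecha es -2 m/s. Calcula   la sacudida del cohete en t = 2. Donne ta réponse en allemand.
Wir müssen unsere Gleichung für die Geschwindigkeit v(t) = -8·t - 1 2-mal ableiten. Mit d/dt von v(t) finden wir a(t) = -8. Durch Ableiten von der Beschleunigung erhalten wir den Ruck: j(t) = 0. Aus der Gleichung für den Ruck j(t) = 0, setzen wir t = 2 ein und erhalten j = 0.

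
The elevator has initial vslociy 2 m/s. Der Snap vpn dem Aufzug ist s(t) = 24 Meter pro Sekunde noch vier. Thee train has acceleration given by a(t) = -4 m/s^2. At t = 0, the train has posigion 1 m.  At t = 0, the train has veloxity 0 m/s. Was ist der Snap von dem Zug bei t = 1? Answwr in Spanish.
Para resolver esto, necesitamos tomar 2 derivadas de nuestra ecuación de la aceleración a(t) = -4. La derivada de la aceleración da la sacudida: j(t) = 0. Derivando la sacudida, obtenemos el snap: s(t) = 0. De la ecuación del snap s(t) = 0, sustituimos t = 1 para obtener s = 0.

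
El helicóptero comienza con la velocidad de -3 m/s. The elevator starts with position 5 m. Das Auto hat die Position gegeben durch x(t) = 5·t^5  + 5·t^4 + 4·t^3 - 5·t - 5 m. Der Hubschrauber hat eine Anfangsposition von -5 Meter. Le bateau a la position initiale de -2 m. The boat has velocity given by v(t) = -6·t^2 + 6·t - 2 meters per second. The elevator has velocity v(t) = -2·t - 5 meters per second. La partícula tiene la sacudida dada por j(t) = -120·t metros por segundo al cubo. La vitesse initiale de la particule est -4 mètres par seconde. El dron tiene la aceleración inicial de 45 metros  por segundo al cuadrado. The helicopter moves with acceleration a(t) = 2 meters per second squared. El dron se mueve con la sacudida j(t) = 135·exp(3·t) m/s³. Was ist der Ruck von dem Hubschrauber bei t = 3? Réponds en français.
En partant de l'accélération a(t) = 2, nous prenons 1 dérivée. La dérivée de l'accélération donne le jerk: j(t) = 0. Nous avons le jerk j(t) = 0. En substituant t = 3: j(3) = 0.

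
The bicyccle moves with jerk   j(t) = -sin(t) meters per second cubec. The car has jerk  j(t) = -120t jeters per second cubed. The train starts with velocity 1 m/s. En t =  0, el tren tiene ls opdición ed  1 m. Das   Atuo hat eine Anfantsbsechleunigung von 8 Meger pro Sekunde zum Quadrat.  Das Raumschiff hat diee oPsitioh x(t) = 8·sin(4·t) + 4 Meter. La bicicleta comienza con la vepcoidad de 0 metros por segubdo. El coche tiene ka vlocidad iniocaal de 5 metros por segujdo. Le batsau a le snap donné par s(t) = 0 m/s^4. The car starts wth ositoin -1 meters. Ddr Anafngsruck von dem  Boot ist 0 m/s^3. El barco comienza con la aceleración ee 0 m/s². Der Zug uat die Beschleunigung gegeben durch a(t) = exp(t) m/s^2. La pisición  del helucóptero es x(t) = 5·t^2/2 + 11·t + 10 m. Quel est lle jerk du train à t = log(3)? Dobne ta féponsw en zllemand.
Wir müssen unsere Gleichung für die Beschleunigung a(t) = exp(t) 1-mal ableiten. Durch Ableiten von der Beschleunigung erhalten wir den Ruck: j(t) = exp(t). Wir haben den Ruck j(t) = exp(t). Durch Einsetzen von t = log(3): j(log(3)) = 3.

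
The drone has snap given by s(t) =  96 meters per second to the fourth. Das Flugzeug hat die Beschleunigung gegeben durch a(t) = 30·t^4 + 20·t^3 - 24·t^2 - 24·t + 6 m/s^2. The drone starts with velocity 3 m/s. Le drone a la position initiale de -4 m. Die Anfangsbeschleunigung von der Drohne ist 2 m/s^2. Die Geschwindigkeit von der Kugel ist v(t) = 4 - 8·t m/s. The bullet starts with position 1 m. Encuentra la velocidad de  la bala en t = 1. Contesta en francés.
Nous avons la vitesse v(t) = 4 - 8·t. En substituant t = 1: v(1) = -4.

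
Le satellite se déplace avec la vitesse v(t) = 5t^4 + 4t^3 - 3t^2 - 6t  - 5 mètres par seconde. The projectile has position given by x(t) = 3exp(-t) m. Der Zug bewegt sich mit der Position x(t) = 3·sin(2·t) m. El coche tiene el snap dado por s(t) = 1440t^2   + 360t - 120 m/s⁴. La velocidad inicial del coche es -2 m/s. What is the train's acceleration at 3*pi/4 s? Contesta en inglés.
To solve this, we need to take 2 derivatives of our position equation x(t) = 3·sin(2·t). Taking d/dt of x(t), we find v(t) = 6·cos(2·t). The derivative of velocity gives acceleration: a(t) = -12·sin(2·t). From the given acceleration equation a(t) = -12·sin(2·t), we substitute t = 3*pi/4 to get a = 12.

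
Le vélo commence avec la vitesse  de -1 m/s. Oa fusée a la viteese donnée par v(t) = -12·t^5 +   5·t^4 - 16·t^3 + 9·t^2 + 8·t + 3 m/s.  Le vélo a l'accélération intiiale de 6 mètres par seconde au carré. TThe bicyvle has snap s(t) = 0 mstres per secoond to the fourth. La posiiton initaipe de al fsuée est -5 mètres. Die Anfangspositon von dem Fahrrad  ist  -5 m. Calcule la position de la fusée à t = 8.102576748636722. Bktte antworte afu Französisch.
Nous devons trouver la primitive de notre équation de la vitesse v(t) = -12·t^5 + 5·t^4 - 16·t^3 + 9·t^2 + 8·t + 3 1 fois. En intégrant la vitesse et en utilisant la condition initiale x(0) = -5, nous obtenons x(t) = -2·t^6 + t^5 - 4·t^4 + 3·t^3 + 4·t^2 + 3·t - 5. De l'équation de la position x(t) = -2·t^6 + t^5 - 4·t^4 + 3·t^3 + 4·t^2 + 3·t - 5, nous substituons t = 8.102576748636722 pour obtenir x = -546377.588543271.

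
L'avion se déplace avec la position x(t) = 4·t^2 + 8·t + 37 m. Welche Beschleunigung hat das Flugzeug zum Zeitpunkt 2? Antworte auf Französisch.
Pour résoudre ceci, nous devons prendre 2 dérivées de notre équation de la position x(t) = 4·t^2 + 8·t + 37. En prenant d/dt de x(t), nous trouvons v(t) = 8·t + 8. En prenant d/dt de v(t), nous trouvons a(t) = 8. De l'équation de l'accélération a(t) = 8, nous substituons t = 2 pour obtenir a = 8.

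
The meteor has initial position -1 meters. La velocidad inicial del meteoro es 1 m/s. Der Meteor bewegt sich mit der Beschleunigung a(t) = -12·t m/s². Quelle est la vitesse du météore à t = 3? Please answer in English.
To find the answer, we compute 1 integral of a(t) = -12·t. The integral of acceleration, with v(0) = 1, gives velocity: v(t) = 1 - 6·t^2. Using v(t) = 1 - 6·t^2 and substituting t = 3, we find v = -53.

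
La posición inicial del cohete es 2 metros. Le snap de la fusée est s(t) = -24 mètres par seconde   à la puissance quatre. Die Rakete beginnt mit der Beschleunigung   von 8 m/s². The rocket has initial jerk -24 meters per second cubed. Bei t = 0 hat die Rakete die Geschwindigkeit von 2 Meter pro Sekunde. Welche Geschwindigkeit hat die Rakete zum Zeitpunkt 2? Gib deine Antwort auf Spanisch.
Para resolver esto, necesitamos tomar 3 antiderivadas de nuestra ecuación del snap s(t) = -24. La integral del snap, con j(0) = -24, da la sacudida: j(t) = -24·t - 24. La antiderivada de la sacudida, con a(0) = 8, da la aceleración: a(t) = -12·t^2 - 24·t + 8. Tomando ∫a(t)dt y aplicando v(0) = 2, encontramos v(t) = -4·t^3 - 12·t^2 + 8·t + 2. Tenemos la velocidad v(t) = -4·t^3 - 12·t^2 + 8·t + 2. Sustituyendo t = 2: v(2) = -62.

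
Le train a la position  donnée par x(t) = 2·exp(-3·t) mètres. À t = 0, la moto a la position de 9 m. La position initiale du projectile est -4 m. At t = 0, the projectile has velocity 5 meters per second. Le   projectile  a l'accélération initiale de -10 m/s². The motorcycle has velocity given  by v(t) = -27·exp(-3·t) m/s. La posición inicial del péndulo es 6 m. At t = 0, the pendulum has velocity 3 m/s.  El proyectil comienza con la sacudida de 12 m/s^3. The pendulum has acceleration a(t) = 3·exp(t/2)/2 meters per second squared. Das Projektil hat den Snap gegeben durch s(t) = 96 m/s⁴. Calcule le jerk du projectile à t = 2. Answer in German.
Um dies zu lösen, müssen wir 1 Integral unserer Gleichung für den Snap s(t) = 96 finden. Durch Integration von dem Snap und Verwendung der Anfangsbedingung j(0) = 12, erhalten wir j(t) = 96·t + 12. Aus der Gleichung für den Ruck j(t) = 96·t + 12, setzen wir t = 2 ein und erhalten j = 204.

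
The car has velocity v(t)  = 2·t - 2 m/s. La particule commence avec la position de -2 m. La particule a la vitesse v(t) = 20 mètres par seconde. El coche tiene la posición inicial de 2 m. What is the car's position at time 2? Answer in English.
We must find the integral of our velocity equation v(t) = 2·t - 2 1 time. Finding the antiderivative of v(t) and using x(0) = 2: x(t) = t^2 - 2·t + 2. We have position x(t) = t^2 - 2·t + 2. Substituting t = 2: x(2) = 2.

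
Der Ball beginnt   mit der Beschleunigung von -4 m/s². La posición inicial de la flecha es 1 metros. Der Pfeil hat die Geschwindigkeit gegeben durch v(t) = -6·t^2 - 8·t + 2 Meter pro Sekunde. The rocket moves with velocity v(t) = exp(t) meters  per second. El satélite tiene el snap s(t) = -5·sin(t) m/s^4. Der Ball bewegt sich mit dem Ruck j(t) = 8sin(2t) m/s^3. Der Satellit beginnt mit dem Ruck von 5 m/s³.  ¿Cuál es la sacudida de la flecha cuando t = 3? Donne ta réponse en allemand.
Um dies zu lösen, müssen wir 2 Ableitungen unserer Gleichung für die Geschwindigkeit v(t) = -6·t^2 - 8·t + 2 nehmen. Durch Ableiten von der Geschwindigkeit erhalten wir die Beschleunigung: a(t) = -12·t - 8. Mit d/dt von a(t) finden wir j(t) = -12. Aus der Gleichung für den Ruck j(t) = -12, setzen wir t = 3 ein und erhalten j = -12.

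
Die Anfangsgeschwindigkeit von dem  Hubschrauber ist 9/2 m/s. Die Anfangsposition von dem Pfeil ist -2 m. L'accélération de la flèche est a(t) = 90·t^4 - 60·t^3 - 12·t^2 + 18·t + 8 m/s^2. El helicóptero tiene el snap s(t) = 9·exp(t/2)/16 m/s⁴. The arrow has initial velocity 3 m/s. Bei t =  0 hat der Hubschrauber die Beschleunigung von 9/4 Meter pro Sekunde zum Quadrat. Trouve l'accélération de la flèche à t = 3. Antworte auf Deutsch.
Wir haben die Beschleunigung a(t) = 90·t^4 - 60·t^3 - 12·t^2 + 18·t + 8. Durch Einsetzen von t = 3: a(3) = 5624.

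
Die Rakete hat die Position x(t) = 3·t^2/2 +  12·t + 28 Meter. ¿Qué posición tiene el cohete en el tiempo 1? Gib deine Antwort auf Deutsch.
Wir haben die Position x(t) = 3·t^2/2 + 12·t + 28. Durch Einsetzen von t = 1: x(1) = 83/2.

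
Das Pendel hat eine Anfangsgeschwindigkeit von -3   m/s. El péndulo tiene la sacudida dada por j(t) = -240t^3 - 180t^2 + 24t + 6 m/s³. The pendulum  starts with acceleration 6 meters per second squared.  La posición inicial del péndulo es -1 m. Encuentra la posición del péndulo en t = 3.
Necesitamos integrar nuestra ecuación de la sacudida j(t) = -240·t^3 - 180·t^2 + 24·t + 6 3 veces. Integrando la sacudida y usando la condición inicial a(0) = 6, obtenemos a(t) = -60·t^4 - 60·t^3 + 12·t^2 + 6·t + 6. La integral de la aceleración es la velocidad. Usando v(0) = -3, obtenemos v(t) = -12·t^5 - 15·t^4 + 4·t^3 + 3·t^2 + 6·t - 3. La antiderivada de la velocidad es la posición. Usando x(0) = -1, obtenemos x(t) = -2·t^6 - 3·t^5 + t^4 + t^3 + 3·t^2 - 3·t - 1. Usando x(t) = -2·t^6 - 3·t^5 + t^4 + t^3 + 3·t^2 - 3·t - 1 y sustituyendo t = 3, encontramos x = -2062.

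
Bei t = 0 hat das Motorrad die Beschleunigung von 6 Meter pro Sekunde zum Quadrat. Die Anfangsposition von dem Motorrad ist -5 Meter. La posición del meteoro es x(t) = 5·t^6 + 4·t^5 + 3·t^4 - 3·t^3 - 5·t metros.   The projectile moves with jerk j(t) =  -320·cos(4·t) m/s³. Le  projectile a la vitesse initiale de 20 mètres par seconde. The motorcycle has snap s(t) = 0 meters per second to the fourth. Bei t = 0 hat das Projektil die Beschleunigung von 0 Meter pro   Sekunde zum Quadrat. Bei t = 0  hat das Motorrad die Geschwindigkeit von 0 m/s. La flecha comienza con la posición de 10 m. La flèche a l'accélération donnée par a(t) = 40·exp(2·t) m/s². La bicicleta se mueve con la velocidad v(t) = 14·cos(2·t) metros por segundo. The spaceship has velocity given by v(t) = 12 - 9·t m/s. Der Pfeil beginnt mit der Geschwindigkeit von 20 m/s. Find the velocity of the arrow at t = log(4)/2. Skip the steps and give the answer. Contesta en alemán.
Die Antwort ist 80.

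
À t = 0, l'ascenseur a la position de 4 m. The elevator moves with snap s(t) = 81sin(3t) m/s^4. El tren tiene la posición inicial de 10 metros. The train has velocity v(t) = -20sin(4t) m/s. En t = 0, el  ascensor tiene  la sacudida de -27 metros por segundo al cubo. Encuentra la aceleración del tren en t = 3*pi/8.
Debemos derivar nuestra ecuación de la velocidad v(t) = -20·sin(4·t) 1 vez. Derivando la velocidad, obtenemos la aceleración: a(t) = -80·cos(4·t). Usando a(t) = -80·cos(4·t) y sustituyendo t = 3*pi/8, encontramos a = 0.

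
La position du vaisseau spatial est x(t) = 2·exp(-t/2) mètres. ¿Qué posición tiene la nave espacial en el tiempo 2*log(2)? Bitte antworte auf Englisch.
Using x(t) = 2·exp(-t/2) and substituting t = 2*log(2), we find x = 1.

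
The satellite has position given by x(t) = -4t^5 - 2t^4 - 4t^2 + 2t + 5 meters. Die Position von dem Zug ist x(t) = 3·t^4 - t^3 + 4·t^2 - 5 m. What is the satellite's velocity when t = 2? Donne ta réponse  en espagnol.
Debemos derivar nuestra ecuación de la posición x(t) = -4·t^5 - 2·t^4 - 4·t^2 + 2·t + 5 1 vez. La derivada de la posición da la velocidad: v(t) = -20·t^4 - 8·t^3 - 8·t + 2. De la ecuación de la velocidad v(t) = -20·t^4 - 8·t^3 - 8·t + 2, sustituimos t = 2 para obtener v = -398.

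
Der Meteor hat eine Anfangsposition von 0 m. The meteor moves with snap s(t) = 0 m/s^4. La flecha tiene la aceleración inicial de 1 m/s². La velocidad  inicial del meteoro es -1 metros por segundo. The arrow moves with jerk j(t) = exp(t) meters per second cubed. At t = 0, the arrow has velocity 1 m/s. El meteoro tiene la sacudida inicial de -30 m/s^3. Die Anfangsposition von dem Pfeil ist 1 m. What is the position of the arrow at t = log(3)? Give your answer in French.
En partant du jerk j(t) = exp(t), nous prenons 3 primitives. En intégrant le jerk et en utilisant la condition initiale a(0) = 1, nous obtenons a(t) = exp(t). L'intégrale de l'accélération, avec v(0) = 1, donne la vitesse: v(t) = exp(t). En intégrant la vitesse et en utilisant la condition initiale x(0) = 1, nous obtenons x(t) = exp(t). De l'équation de la position x(t) = exp(t), nous substituons t = log(3) pour obtenir x = 3.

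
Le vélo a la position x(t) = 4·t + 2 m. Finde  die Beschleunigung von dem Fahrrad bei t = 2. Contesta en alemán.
Ausgehend von der Position x(t) = 4·t + 2, nehmen wir 2 Ableitungen. Mit d/dt von x(t) finden wir v(t) = 4. Mit d/dt von v(t) finden wir a(t) = 0. Wir haben die Beschleunigung a(t) = 0. Durch Einsetzen von t = 2: a(2) = 0.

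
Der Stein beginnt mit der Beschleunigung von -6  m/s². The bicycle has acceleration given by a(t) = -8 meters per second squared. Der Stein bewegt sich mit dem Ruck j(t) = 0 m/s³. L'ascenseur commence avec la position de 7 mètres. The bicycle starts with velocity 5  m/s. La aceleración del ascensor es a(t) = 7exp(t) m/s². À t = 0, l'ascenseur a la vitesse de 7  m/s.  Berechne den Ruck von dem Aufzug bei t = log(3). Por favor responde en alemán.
Ausgehend von der Beschleunigung a(t) = 7·exp(t), nehmen wir 1 Ableitung. Die Ableitung von der Beschleunigung ergibt den Ruck: j(t) = 7·exp(t). Mit j(t) = 7·exp(t) und Einsetzen von t = log(3), finden wir j = 21.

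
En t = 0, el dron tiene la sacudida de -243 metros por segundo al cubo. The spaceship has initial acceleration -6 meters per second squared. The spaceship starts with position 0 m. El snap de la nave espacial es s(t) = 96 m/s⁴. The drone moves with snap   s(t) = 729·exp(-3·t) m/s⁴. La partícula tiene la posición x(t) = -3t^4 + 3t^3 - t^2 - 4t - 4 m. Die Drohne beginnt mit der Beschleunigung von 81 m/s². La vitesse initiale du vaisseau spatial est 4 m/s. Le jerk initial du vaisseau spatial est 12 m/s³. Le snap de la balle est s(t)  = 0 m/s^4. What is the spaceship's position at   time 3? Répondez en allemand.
Wir müssen das Integral unserer Gleichung für den Snap s(t) = 96 4-mal finden. Durch Integration von dem Snap und Verwendung der Anfangsbedingung j(0) = 12, erhalten wir j(t) = 96·t + 12. Die Stammfunktion von dem Ruck ist die Beschleunigung. Mit a(0) = -6 erhalten wir a(t) = 48·t^2 + 12·t - 6. Die Stammfunktion von der Beschleunigung ist die Geschwindigkeit. Mit v(0) = 4 erhalten wir v(t) = 16·t^3 + 6·t^2 - 6·t + 4. Die Stammfunktion von der Geschwindigkeit ist die Position. Mit x(0) = 0 erhalten wir x(t) = 4·t^4 + 2·t^3 - 3·t^2 + 4·t. Mit x(t) = 4·t^4 + 2·t^3 - 3·t^2 + 4·t und Einsetzen von t = 3, finden wir x = 363.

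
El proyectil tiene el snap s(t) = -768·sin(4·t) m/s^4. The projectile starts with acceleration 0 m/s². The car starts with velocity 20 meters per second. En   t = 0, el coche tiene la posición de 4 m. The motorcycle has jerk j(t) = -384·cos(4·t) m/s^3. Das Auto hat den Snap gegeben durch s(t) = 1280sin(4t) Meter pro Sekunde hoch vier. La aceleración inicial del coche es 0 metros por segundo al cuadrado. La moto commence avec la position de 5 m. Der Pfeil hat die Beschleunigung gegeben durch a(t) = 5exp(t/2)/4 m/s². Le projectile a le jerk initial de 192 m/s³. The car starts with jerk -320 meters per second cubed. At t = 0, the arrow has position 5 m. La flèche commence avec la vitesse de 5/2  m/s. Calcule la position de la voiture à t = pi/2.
Nous devons intégrer notre équation du snap s(t) = 1280·sin(4·t) 4 fois. L'intégrale du snap est le jerk. En utilisant j(0) = -320, nous obtenons j(t) = -320·cos(4·t). La primitive du jerk est l'accélération. En utilisant a(0) = 0, nous obtenons a(t) = -80·sin(4·t). En prenant ∫a(t)dt et en appliquant v(0) = 20, nous trouvons v(t) = 20·cos(4·t). La primitive de la vitesse, avec x(0) = 4, donne la position: x(t) = 5·sin(4·t) + 4. De l'équation de la position x(t) = 5·sin(4·t) + 4, nous substituons t = pi/2 pour obtenir x = 4.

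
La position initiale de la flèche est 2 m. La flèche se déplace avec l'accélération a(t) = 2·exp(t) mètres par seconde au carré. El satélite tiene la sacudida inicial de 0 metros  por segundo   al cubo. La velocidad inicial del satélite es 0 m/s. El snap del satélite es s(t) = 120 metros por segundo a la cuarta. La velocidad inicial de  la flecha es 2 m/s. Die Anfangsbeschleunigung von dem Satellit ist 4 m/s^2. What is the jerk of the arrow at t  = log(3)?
To solve this, we need to take 1 derivative of our acceleration equation a(t) = 2·exp(t). Taking d/dt of a(t), we find j(t) = 2·exp(t). Using j(t) = 2·exp(t) and substituting t = log(3), we find j = 6.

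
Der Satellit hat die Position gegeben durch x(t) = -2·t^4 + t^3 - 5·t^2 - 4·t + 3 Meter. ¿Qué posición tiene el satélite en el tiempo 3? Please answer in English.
Using x(t) = -2·t^4 + t^3 - 5·t^2 - 4·t + 3 and substituting t = 3, we find x = -189.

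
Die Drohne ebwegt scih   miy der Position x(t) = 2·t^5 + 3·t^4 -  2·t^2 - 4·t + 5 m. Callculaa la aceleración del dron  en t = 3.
Para resolver esto, necesitamos tomar 2 derivadas de nuestra ecuación de la posición x(t) = 2·t^5 + 3·t^4 - 2·t^2 - 4·t + 5. Derivando la posición, obtenemos la velocidad: v(t) = 10·t^4 + 12·t^3 - 4·t - 4. La derivada de la velocidad da la aceleración: a(t) = 40·t^3 + 36·t^2 - 4. De la ecuación de la aceleración a(t) = 40·t^3 + 36·t^2 - 4, sustituimos t = 3 para obtener a = 1400.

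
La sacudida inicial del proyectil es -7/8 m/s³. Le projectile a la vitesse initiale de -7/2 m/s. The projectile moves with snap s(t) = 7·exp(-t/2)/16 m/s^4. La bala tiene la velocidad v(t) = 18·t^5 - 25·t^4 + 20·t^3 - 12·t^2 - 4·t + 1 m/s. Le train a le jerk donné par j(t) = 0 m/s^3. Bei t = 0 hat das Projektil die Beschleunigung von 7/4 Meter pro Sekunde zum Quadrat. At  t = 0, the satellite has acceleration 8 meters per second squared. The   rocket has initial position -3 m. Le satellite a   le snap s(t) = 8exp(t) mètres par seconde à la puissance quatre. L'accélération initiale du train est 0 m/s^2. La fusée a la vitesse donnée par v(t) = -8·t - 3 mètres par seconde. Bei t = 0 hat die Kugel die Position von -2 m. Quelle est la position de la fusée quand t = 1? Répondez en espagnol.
Para resolver esto, necesitamos tomar 1 integral de nuestra ecuación de la velocidad v(t) = -8·t - 3. La integral de la velocidad, con x(0) = -3, da la posición: x(t) = -4·t^2 - 3·t - 3. De la ecuación de la posición x(t) = -4·t^2 - 3·t - 3, sustituimos t = 1 para obtener x = -10.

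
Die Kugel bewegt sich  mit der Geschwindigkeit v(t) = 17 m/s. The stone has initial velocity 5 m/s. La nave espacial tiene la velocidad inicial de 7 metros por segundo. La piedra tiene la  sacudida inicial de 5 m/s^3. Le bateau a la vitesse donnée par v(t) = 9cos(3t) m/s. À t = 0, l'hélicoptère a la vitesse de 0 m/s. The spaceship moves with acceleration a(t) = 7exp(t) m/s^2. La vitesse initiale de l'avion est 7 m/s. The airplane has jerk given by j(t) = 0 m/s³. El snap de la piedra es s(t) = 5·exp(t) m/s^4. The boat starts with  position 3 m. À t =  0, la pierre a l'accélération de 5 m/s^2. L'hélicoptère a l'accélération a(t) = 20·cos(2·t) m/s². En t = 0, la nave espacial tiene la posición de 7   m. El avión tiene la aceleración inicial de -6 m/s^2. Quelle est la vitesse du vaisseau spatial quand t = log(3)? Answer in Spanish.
Necesitamos integrar nuestra ecuación de la aceleración a(t) = 7·exp(t) 1 vez. La integral de la aceleración, con v(0) = 7, da la velocidad: v(t) = 7·exp(t). Tenemos la velocidad v(t) = 7·exp(t). Sustituyendo t = log(3): v(log(3)) = 21.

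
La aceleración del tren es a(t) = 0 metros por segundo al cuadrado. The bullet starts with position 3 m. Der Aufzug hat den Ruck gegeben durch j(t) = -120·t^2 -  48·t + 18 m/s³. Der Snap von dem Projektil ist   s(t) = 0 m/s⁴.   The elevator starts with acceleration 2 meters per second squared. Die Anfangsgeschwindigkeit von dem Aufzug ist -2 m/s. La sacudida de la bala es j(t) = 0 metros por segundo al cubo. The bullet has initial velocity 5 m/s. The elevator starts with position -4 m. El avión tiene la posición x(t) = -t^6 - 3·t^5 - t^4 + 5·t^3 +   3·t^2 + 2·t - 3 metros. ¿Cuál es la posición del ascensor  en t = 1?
Partiendo de la sacudida j(t) = -120·t^2 - 48·t + 18, tomamos 3 antiderivadas. Integrando la sacudida y usando la condición inicial a(0) = 2, obtenemos a(t) = -40·t^3 - 24·t^2 + 18·t + 2. Integrando la aceleración y usando la condición inicial v(0) = -2, obtenemos v(t) = -10·t^4 - 8·t^3 + 9·t^2 + 2·t - 2. Tomando ∫v(t)dt y aplicando x(0) = -4, encontramos x(t) = -2·t^5 - 2·t^4 + 3·t^3 + t^2 - 2·t - 4. Usando x(t) = -2·t^5 - 2·t^4 + 3·t^3 + t^2 - 2·t - 4 y sustituyendo t = 1, encontramos x = -6.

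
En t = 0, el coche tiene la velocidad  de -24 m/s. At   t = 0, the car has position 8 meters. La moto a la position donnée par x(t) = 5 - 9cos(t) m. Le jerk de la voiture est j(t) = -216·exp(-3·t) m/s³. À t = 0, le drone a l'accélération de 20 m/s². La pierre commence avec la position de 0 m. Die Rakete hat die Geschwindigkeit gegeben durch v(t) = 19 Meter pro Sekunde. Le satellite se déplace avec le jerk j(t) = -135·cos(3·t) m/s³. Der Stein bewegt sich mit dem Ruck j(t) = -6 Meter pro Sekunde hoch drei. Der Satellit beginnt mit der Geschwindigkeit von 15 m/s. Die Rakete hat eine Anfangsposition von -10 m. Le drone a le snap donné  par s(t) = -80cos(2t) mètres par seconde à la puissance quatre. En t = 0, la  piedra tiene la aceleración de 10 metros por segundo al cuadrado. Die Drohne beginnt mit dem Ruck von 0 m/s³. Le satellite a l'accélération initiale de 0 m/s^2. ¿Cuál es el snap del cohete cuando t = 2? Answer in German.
Um dies zu lösen, müssen wir 3 Ableitungen unserer Gleichung für die Geschwindigkeit v(t) = 19 nehmen. Durch Ableiten von der Geschwindigkeit erhalten wir die Beschleunigung: a(t) = 0. Mit d/dt von a(t) finden wir j(t) = 0. Durch Ableiten von dem Ruck erhalten wir den Snap: s(t) = 0. Wir haben den Snap s(t) = 0. Durch Einsetzen von t = 2: s(2) = 0.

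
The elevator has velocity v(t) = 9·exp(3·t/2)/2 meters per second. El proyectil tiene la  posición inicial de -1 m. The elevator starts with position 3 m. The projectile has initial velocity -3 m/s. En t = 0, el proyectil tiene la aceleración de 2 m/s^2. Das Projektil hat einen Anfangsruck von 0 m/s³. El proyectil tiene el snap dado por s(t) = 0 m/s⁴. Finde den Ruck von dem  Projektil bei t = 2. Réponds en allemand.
Ausgehend von dem Snap s(t) = 0, nehmen wir 1 Stammfunktion. Mit ∫s(t)dt und Anwendung von j(0) = 0, finden wir j(t) = 0. Wir haben den Ruck j(t) = 0. Durch Einsetzen von t = 2: j(2) = 0.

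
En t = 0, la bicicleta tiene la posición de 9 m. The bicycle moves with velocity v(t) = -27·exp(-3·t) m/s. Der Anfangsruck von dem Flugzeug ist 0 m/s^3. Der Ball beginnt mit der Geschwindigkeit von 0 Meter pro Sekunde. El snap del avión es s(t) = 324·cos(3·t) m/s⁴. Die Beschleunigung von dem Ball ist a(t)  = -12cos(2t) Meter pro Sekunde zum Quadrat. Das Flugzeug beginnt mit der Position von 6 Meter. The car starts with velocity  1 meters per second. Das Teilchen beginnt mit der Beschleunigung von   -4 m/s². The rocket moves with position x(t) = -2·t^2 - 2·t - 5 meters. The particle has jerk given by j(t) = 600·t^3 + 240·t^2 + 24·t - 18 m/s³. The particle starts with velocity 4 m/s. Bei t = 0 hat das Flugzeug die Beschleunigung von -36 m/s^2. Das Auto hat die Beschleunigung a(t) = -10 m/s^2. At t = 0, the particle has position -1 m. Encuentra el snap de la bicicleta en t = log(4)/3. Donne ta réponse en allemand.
Wir müssen unsere Gleichung für die Geschwindigkeit v(t) = -27·exp(-3·t) 3-mal ableiten. Mit d/dt von v(t) finden wir a(t) = 81·exp(-3·t). Durch Ableiten von der Beschleunigung erhalten wir den Ruck: j(t) = -243·exp(-3·t). Die Ableitung von dem Ruck ergibt den Snap: s(t) = 729·exp(-3·t). Aus der Gleichung für den Snap s(t) = 729·exp(-3·t), setzen wir t = log(4)/3 ein und erhalten s = 729/4.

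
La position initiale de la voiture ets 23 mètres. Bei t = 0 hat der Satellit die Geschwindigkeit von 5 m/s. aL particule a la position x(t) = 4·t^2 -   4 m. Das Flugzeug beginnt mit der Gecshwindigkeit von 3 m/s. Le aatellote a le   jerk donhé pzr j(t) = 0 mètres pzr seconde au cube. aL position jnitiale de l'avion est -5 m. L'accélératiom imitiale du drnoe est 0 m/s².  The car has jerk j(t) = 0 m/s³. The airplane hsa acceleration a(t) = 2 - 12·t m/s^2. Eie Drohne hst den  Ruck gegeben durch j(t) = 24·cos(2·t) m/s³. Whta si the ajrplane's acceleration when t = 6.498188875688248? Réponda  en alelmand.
Mit a(t) = 2 - 12·t und Einsetzen von t = 6.498188875688248, finden wir a = -75.9782665082590.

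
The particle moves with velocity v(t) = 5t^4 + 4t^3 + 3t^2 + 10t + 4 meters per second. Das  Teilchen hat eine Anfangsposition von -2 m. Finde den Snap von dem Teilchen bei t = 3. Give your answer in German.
Ausgehend von der Geschwindigkeit v(t) = 5·t^4 + 4·t^3 + 3·t^2 + 10·t + 4, nehmen wir 3 Ableitungen. Mit d/dt von v(t) finden wir a(t) = 20·t^3 + 12·t^2 + 6·t + 10. Die Ableitung von der Beschleunigung ergibt den Ruck: j(t) = 60·t^2 + 24·t + 6. Mit d/dt von j(t) finden wir s(t) = 120·t + 24. Aus der Gleichung für den Snap s(t) = 120·t + 24, setzen wir t = 3 ein und erhalten s = 384.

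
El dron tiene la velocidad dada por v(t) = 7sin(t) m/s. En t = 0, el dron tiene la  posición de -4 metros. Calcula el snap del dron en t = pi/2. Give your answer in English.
Starting from velocity v(t) = 7·sin(t), we take 3 derivatives. Differentiating velocity, we get acceleration: a(t) = 7·cos(t). The derivative of acceleration gives jerk: j(t) = -7·sin(t). The derivative of jerk gives snap: s(t) = -7·cos(t). We have snap s(t) = -7·cos(t). Substituting t = pi/2: s(pi/2) = 0.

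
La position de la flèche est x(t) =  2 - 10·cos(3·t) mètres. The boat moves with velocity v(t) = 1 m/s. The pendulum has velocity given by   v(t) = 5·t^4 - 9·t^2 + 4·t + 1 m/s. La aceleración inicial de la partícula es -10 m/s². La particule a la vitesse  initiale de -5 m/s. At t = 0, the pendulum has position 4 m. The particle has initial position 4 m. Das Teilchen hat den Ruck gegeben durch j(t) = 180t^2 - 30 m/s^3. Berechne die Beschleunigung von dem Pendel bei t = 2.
Wir müssen unsere Gleichung für die Geschwindigkeit v(t) = 5·t^4 - 9·t^2 + 4·t + 1 1-mal ableiten. Durch Ableiten von der Geschwindigkeit erhalten wir die Beschleunigung: a(t) = 20·t^3 - 18·t + 4. Mit a(t) = 20·t^3 - 18·t + 4 und Einsetzen von t = 2, finden wir a = 128.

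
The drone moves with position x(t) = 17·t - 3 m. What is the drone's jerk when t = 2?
Starting from position x(t) = 17·t - 3, we take 3 derivatives. Taking d/dt of x(t), we find v(t) = 17. Differentiating velocity, we get acceleration: a(t) = 0. The derivative of acceleration gives jerk: j(t) = 0. We have jerk j(t) = 0. Substituting t = 2: j(2) = 0.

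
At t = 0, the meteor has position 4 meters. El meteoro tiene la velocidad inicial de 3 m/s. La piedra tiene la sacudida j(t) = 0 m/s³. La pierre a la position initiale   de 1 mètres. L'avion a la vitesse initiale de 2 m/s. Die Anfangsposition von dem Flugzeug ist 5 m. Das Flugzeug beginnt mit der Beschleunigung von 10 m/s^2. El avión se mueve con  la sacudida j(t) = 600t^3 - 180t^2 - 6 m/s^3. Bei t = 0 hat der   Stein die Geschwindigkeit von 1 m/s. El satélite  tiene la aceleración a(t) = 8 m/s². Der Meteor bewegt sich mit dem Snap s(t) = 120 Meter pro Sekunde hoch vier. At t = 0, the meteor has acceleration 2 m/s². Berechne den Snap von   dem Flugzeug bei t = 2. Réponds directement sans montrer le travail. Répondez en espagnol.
El snap en t = 2 es s = 6480.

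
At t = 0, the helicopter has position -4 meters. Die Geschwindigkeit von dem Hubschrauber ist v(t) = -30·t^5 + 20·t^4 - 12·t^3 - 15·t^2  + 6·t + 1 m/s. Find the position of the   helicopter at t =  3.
Starting from velocity v(t) = -30·t^5 + 20·t^4 - 12·t^3 - 15·t^2 + 6·t + 1, we take 1 antiderivative. The integral of velocity is position. Using x(0) = -4, we get x(t) = -5·t^6 + 4·t^5 - 3·t^4 - 5·t^3 + 3·t^2 + t - 4. From the given position equation x(t) = -5·t^6 + 4·t^5 - 3·t^4 - 5·t^3 + 3·t^2 + t - 4, we substitute t = 3 to get x = -3025.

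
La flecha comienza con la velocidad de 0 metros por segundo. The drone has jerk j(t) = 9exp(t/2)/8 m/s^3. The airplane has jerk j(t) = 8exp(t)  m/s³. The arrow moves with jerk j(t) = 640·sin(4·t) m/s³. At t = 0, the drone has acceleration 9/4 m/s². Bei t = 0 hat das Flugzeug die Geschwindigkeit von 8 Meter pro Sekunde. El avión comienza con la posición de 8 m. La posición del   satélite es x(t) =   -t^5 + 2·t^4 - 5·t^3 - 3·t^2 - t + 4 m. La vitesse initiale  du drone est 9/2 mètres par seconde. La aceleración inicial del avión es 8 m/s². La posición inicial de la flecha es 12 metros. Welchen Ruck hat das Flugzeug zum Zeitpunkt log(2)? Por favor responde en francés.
De l'équation du jerk j(t) = 8·exp(t), nous substituons t = log(2) pour obtenir j = 16.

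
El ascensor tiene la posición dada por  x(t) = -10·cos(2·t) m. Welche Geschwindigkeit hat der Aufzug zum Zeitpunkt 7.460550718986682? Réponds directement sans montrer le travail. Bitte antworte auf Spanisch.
La velocidad en t = 7.460550718986682 es v = 14.1628198391101.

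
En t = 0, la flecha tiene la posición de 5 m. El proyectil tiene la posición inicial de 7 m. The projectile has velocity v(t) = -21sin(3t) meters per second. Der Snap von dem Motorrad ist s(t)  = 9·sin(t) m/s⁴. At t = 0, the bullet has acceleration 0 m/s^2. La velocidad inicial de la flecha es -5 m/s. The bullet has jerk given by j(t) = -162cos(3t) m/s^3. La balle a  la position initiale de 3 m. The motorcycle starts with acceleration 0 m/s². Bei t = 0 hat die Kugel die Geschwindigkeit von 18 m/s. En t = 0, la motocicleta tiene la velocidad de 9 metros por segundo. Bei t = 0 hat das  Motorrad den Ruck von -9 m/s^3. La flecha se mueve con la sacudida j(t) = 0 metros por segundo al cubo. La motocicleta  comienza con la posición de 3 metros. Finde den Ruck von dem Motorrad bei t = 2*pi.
Um dies zu lösen, müssen wir 1 Stammfunktion unserer Gleichung für den Snap s(t) = 9·sin(t) finden. Die Stammfunktion von dem Snap, mit j(0) = -9, ergibt den Ruck: j(t) = -9·cos(t). Mit j(t) = -9·cos(t) und Einsetzen von t = 2*pi, finden wir j = -9.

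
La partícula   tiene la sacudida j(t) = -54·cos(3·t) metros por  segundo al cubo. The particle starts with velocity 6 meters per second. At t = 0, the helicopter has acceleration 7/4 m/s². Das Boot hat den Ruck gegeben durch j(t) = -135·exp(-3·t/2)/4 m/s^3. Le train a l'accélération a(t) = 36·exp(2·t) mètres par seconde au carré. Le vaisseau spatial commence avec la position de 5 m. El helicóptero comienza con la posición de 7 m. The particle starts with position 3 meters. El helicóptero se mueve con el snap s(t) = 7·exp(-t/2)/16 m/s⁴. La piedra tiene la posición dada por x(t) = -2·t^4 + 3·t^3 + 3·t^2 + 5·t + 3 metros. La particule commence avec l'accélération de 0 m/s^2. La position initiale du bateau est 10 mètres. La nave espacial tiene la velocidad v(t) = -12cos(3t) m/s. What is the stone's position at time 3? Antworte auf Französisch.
En utilisant x(t) = -2·t^4 + 3·t^3 + 3·t^2 + 5·t + 3 et en substituant t = 3, nous trouvons x = -36.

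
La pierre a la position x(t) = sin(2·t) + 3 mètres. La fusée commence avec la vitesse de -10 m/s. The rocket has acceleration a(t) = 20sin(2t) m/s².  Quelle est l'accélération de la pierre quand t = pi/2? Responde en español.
Partiendo de la posición x(t) = sin(2·t) + 3, tomamos 2 derivadas. La derivada de la posición da la velocidad: v(t) = 2·cos(2·t). La derivada de la velocidad da la aceleración: a(t) = -4·sin(2·t). De la ecuación de la aceleración a(t) = -4·sin(2·t), sustituimos t = pi/2 para obtener a = 0.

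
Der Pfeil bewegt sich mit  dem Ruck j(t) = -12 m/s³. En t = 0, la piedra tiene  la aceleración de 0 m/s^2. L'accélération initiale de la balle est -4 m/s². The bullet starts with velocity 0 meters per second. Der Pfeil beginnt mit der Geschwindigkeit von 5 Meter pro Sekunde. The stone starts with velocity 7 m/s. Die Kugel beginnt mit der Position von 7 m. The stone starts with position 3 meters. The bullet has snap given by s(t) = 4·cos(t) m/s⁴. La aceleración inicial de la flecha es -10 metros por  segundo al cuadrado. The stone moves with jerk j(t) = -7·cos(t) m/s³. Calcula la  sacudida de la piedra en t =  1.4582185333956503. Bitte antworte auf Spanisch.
De la ecuación de la sacudida j(t) = -7·cos(t), sustituimos t = 1.4582185333956503 para obtener j = -0.786381027101143.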